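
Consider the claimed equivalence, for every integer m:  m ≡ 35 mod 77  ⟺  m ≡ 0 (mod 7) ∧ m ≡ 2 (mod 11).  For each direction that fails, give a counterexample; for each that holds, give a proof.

Converse. If m ≡ 0 (mod 7) and m ≡ 2 (mod 11), then by the Chinese remainder theorem m ≡ 35 (mod 77). This is exactly m ≡ 35 (mod 77).

Forward direction. Suppose m ≡ 35 (mod 77); write m = 77j + 35. Since 7 ∣ 77, reducing mod 7 gives m ≡ 35 ≡ 0 (mod 7); since 11 ∣ 77, reducing mod 11 gives m ≡ 35 ≡ 2 (mod 11).

Equivalent; both directions hold.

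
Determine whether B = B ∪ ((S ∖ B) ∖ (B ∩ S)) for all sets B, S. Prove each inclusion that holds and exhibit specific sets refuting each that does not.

(⊇) This inclusion fails. Take B = ∅, S = {1}; then 1 ∈ B ∪ ((S ∖ B) ∖ (B ∩ S)) but 1 ∉ B.

(⊆) Let x ∈ B. Then either x ∈ B and x ∉ S; or x ∈ B ∩ S. In each case x ∈ B ∪ ((S ∖ B) ∖ (B ∩ S)), so B ⊆ B ∪ ((S ∖ B) ∖ (B ∩ S)).

The sets are not equal: only the forward inclusion holds.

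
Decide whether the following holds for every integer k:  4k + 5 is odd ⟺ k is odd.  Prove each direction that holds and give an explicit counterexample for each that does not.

Only the converse holds.

Forward direction. This fails: take k = 0. Then 4k + 5 = 5, which is odd, yet k = 0 is even, not odd.

Converse. Suppose k is odd. Since 4 is even, 4k is even for every k, so 4k + 5 has the same parity as 5, which is odd. Hence 4k + 5 is odd.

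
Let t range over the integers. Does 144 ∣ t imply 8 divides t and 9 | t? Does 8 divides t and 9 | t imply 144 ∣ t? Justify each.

Forward direction. If 144 ∣ t, write t = 144q. Since 144 = 18·8, t = 8·(18q), so 8 ∣ t; and since 144 = 16·9, t = 9·(16q), so 9 ∣ t.

Converse. This fails: take t = 72. Both 8 ∣ 72 and 9 ∣ 72, yet 72 is not a multiple of 144 (since 72 = 0·144 + 72), so 144 ∤ 72.

(⇒) holds; (⇐) fails.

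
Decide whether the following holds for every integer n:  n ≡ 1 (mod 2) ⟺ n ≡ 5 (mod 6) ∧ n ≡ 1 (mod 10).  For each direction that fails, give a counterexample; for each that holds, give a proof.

Forward direction. This fails: n = 1 gives 1 ≡ 1 (mod 2) but 1 ≡ 1 (mod 6), so the conjunction on the right does not hold.

Converse. If n ≡ 5 (mod 6) and n ≡ 1 (mod 10), then by the Chinese remainder theorem n ≡ 11 (mod 30). Since 11 ≡ 1 (mod 2) and 2 ∣ 30, we get n ≡ 1 (mod 2).

Only the reverse direction holds.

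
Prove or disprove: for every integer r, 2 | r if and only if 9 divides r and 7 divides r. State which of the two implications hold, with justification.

(→) This fails: take r = 2. Certainly 2 ∣ 2, but 9 ∤ 2.

(←) This fails: take r = 63. Both 9 ∣ 63 and 7 ∣ 63, yet 63 is not a multiple of 2 (since 63 = 31·2 + 1), so 2 ∤ 63.

Neither implication holds.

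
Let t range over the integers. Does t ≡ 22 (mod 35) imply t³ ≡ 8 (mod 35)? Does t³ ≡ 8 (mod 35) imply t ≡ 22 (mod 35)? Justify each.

(→) Suppose t ≡ 22 (mod 35). Write t = 35j + 22. Then (35j + 22)³ = 42875j³ + 80850j² + 50820j + 10648 = 35(1225j³ + 2310j² + 1452j + 304) + 8, so t³ ≡ 8 (mod 35).

(←) This fails: take t = 2. Then 2³ = 8 ≡ 8 (mod 35), yet 2 ≡ 2 (mod 35), not 22.

(⇒) holds; (⇐) fails.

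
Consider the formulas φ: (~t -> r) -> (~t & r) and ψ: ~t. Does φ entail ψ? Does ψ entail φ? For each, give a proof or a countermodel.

(←) Assume the antecedent. If r is true, the antecedent forces (r = T, t = F), and (~t -> r) -> (~t & r) holds there. If r is false, the antecedent forces (r = F, t = F), and (~t -> r) -> (~t & r) holds there. Either way (~t -> r) -> (~t & r) holds.

(→) Assume the antecedent. If r is true, the antecedent forces (r = T, t = F), and ~t holds there. If r is false, the antecedent forces (r = F, t = F), and ~t holds there. Either way ~t holds.

The biconditional holds.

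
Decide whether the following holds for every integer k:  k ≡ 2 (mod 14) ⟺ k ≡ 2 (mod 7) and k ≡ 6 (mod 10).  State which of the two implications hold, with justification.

(→) This fails: k = 2 gives 2 ≡ 2 (mod 14) but 2 ≡ 2 (mod 10), so the conjunction on the right does not hold.

(←) Conversely, if k ≡ 2 (mod 7) and k ≡ 6 (mod 10), then by the Chinese remainder theorem k ≡ 16 (mod 70). Since 16 ≡ 2 (mod 14) and 14 ∣ 70, we get k ≡ 2 (mod 14).

The forward direction fails; the converse holds.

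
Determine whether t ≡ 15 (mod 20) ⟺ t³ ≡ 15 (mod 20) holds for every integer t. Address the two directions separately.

Equivalent; both directions hold.

(→) Suppose t ≡ 15 (mod 20). Write t = 20j + 15. Then (20j + 15)³ = 8000j³ + 18000j² + 13500j + 3375 = 20(400j³ + 900j² + 675j + 168) + 15, so t³ ≡ 15 (mod 20).

(←) Conversely, suppose t³ ≡ 15 (mod 20). The only residue r in {0, …, 19} with r³ ≡ 15 (mod 20) is r = 15, so t ≡ 15 (mod 20).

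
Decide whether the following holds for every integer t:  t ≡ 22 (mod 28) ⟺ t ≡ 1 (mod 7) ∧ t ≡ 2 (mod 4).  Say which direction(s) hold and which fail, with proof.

[⇒] Suppose t ≡ 22 (mod 28); write t = 28j + 22. Since 7 ∣ 28, reducing mod 7 gives t ≡ 22 ≡ 1 (mod 7); since 4 ∣ 28, reducing mod 4 gives t ≡ 22 ≡ 2 (mod 4).

[⇐] Conversely, if t ≡ 1 (mod 7) and t ≡ 2 (mod 4), then by the Chinese remainder theorem t ≡ 22 (mod 28). This is exactly t ≡ 22 (mod 28).

The biconditional holds.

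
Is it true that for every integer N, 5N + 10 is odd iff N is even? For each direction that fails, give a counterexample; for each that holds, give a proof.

Neither implication holds.

[⇒] This fails: N = 5 gives 5N + 10 = 35, which is odd, but 5 is odd, not even.

[⇐] This also fails: N = 6 is even, but 5N + 10 = 40 is even, not odd.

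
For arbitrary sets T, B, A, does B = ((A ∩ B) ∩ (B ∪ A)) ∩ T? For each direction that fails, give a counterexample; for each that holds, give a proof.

Forward inclusion. This inclusion fails. Take T = ∅, B = {1}, A = ∅; then 1 ∈ B but 1 ∉ ((A ∩ B) ∩ (B ∪ A)) ∩ T.

Reverse inclusion. Let x ∈ ((A ∩ B) ∩ (B ∪ A)) ∩ T. Then x ∈ T ∩ B ∩ A, from which x ∈ B.

(⊆) fails; (⊇) holds.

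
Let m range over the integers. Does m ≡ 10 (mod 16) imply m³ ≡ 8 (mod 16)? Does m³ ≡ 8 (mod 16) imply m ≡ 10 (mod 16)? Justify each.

(→) Suppose m ≡ 10 (mod 16). Write m = 16j + 10. Then (16j + 10)³ = 4096j³ + 7680j² + 4800j + 1000 = 16(256j³ + 480j² + 300j + 62) + 8, so m³ ≡ 8 (mod 16).

(←) This fails: take m = 2. Then 2³ = 8 ≡ 8 (mod 16), yet 2 ≡ 2 (mod 16), not 10.

(⇒) holds; (⇐) fails.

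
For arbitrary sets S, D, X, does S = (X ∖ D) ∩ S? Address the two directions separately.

Only the reverse inclusion holds.

Forward inclusion. This inclusion fails. Take S = {1}, D = ∅, X = ∅; then 1 ∈ S but 1 ∉ (X ∖ D) ∩ S.

Reverse inclusion. Let x ∈ (X ∖ D) ∩ S. Then x ∈ S ∩ X and x ∉ D, from which x ∈ S.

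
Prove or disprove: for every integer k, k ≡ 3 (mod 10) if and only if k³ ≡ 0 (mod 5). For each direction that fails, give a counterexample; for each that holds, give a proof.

Forward direction. This fails: take k = 3. Then 3 ≡ 3 (mod 10), but 3³ = 27 ≡ 2 (mod 5), not 0.

Converse. This fails: take k = 0. Then 0³ = 0 ≡ 0 (mod 5), yet 0 ≡ 0 (mod 10), not 3.

Both directions fail.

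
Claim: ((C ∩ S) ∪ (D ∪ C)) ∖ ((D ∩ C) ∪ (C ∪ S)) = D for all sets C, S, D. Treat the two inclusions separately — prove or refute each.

(⊆) Let x ∈ ((C ∩ S) ∪ (D ∪ C)) ∖ ((D ∩ C) ∪ (C ∪ S)). Then x ∈ D and x ∉ C, S, from which x ∈ D.

(⊇) This inclusion fails. Take C = {1}, S = ∅, D = {1}; then 1 ∈ D but 1 ∉ ((C ∩ S) ∪ (D ∪ C)) ∖ ((D ∩ C) ∪ (C ∪ S)).

The sets are not equal: only the forward inclusion holds.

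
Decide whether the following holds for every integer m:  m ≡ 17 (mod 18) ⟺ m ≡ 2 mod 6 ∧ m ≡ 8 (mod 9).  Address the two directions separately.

Forward direction. This fails: m = 17 gives 17 ≡ 17 (mod 18) but 17 ≡ 5 (mod 6), so the conjunction on the right does not hold.

Converse. This fails: m = 8 satisfies both congruences on the right (8 ≡ 2 mod 6 and 8 ≡ 8 mod 9) yet 8 ≡ 8 (mod 18), not 17.

Neither implication holds.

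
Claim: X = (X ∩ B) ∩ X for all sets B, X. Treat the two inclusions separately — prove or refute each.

Reverse inclusion. Let x ∈ (X ∩ B) ∩ X. Then x ∈ B ∩ X, from which x ∈ X.

Forward inclusion. This inclusion fails. Take B = ∅, X = {1}; then 1 ∈ X but 1 ∉ (X ∩ B) ∩ X.

(⊆) fails; (⊇) holds.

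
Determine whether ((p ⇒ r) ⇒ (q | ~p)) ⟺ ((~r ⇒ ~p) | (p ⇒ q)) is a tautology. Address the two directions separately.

Neither implication holds.

Forward direction. This fails. Under p = T, q = F, r = F, the left side is true but the right side is false.

Converse. This fails. Under p = T, q = F, r = T, the left side is false but the right side is true.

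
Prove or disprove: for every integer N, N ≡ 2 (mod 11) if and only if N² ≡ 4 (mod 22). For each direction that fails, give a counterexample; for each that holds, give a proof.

Forward direction. This fails: take N = 13. Then 13 ≡ 2 (mod 11), but 13² = 169 ≡ 15 (mod 22), not 4.

Converse. This fails: take N = 20. Then 20² = 400 ≡ 4 (mod 22), yet 20 ≡ 9 (mod 11), not 2.

Both directions fail.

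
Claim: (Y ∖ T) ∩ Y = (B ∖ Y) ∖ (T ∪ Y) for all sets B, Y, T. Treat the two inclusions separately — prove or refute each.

(⊆) fails and (⊇) fails.

(⟹) This inclusion fails. Take B = ∅, Y = {1}, T = ∅; then 1 ∈ (Y ∖ T) ∩ Y but 1 ∉ (B ∖ Y) ∖ (T ∪ Y).

(⟸) This inclusion fails. Take B = {1}, Y = ∅, T = ∅; then 1 ∈ (B ∖ Y) ∖ (T ∪ Y) but 1 ∉ (Y ∖ T) ∩ Y.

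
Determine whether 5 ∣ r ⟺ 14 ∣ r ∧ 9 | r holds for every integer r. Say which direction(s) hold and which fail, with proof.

(⇒) This fails: take r = 5. Certainly 5 ∣ 5, but 14 ∤ 5.

(⇐) This fails: take r = 126. Both 14 ∣ 126 and 9 ∣ 126, yet 126 is not a multiple of 5 (since 126 = 25·5 + 1), so 5 ∤ 126.

Neither implication holds.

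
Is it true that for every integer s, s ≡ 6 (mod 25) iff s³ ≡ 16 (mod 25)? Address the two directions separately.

Both directions hold.

(⇒) Suppose s ≡ 6 (mod 25). Write s = 25j + 6. Then (25j + 6)³ = 15625j³ + 11250j² + 2700j + 216 = 25(625j³ + 450j² + 108j + 8) + 16, so s³ ≡ 16 (mod 25).

(⇐) Conversely, suppose s³ ≡ 16 (mod 25). The only residue r in {0, …, 24} with r³ ≡ 16 (mod 25) is r = 6, so s ≡ 6 (mod 25).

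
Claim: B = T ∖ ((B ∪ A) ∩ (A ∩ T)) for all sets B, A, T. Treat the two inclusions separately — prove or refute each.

(⊆) This inclusion fails. Take B = {1}, A = ∅, T = ∅; then 1 ∈ B but 1 ∉ T ∖ ((B ∪ A) ∩ (A ∩ T)).

(⊇) This inclusion fails. Take B = ∅, A = ∅, T = {1}; then 1 ∈ T ∖ ((B ∪ A) ∩ (A ∩ T)) but 1 ∉ B.

(⊆) fails and (⊇) fails.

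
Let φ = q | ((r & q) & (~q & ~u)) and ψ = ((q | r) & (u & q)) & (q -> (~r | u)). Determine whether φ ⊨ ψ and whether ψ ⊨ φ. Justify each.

[⇒] This fails. Under q = T, u = F, r = F, the left side is true but the right side is false.

[⇐] Assume the antecedent. If q is true, q | ((r & q) & (~q & ~u)) reduces to true regardless of the other variables. If q is false, the antecedent cannot hold. Either way q | ((r & q) & (~q & ~u)) holds.

Not equivalent: only (⇐) holds.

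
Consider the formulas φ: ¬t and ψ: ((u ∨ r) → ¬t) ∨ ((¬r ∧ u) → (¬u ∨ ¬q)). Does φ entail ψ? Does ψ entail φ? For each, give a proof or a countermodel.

(⟹) Assume the antecedent. If t is true, the antecedent cannot hold. If t is false, the consequent reduces to true regardless of the other variables. Either way the consequent holds.

(⟸) This fails. Under t = T, u = F, r = F, q = F, the left side is false but the right side is true.

Only the forward implication holds.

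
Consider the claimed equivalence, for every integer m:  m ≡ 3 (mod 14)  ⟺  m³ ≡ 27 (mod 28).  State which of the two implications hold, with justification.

(⟹) This fails: take m = 17. Then 17 ≡ 3 (mod 14), but 17³ = 4913 ≡ 13 (mod 28), not 27.

(⟸) This fails: take m = 19. Then 19³ = 6859 ≡ 27 (mod 28), yet 19 ≡ 5 (mod 14), not 3.

Both directions fail.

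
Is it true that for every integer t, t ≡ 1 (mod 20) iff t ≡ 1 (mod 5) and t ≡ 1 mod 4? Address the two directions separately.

[⇐] If t ≡ 1 (mod 5) and t ≡ 1 (mod 4), then by the Chinese remainder theorem t ≡ 1 (mod 20). This is exactly t ≡ 1 (mod 20).

[⇒] Suppose t ≡ 1 (mod 20); write t = 20j + 1. Since 5 ∣ 20, reducing mod 5 gives t ≡ 1 (mod 5); since 4 ∣ 20, reducing mod 4 gives t ≡ 1 (mod 4).

Both directions hold.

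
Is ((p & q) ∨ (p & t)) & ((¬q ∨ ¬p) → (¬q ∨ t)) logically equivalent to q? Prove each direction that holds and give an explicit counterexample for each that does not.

(⇒) fails and (⇐) fails.

[⇒] This fails. Under q = F, p = T, t = T, the left side is true but the right side is false.

[⇐] This fails. Under q = T, p = F, t = F, the left side is false but the right side is true.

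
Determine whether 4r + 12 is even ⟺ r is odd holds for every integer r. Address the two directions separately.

Not equivalent: only (⇐) holds.

[⇒] This fails: take r = 4. Then 4r + 12 = 28, which is even, yet r = 4 is even, not odd.

[⇐] Suppose r is odd. Since 4 is even, 4r is even for every r, so 4r + 12 has the same parity as 12, which is even. Hence 4r + 12 is even.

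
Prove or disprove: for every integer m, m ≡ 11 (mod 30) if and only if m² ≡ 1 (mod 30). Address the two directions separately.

(⇒) holds; (⇐) fails.

(←) This fails: take m = 1. Then 1² = 1 ≡ 1 (mod 30), yet 1 ≡ 1 (mod 30), not 11.

(→) Suppose m ≡ 11 (mod 30). Write m = 30j + 11. Then (30j + 11)² = 900j² + 660j + 121 = 30(30j² + 22j + 4) + 1, so m² ≡ 1 (mod 30).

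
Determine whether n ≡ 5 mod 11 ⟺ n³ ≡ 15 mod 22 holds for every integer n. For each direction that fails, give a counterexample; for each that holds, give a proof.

(⇒) fails; (⇐) holds.

Converse. The residues r modulo 22 with r³ ≡ 15 (mod 22) are exactly {5}, and each is ≡ 5 (mod 11).

Forward direction. This fails: take n = 16. Then 16 ≡ 5 (mod 11), but 16³ = 4096 ≡ 4 (mod 22), not 15.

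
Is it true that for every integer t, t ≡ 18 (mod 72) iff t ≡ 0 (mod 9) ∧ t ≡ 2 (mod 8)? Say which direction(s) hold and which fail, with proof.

Forward direction. Suppose t ≡ 18 (mod 72); write t = 72j + 18. Since 9 ∣ 72, reducing mod 9 gives t ≡ 18 ≡ 0 (mod 9); since 8 ∣ 72, reducing mod 8 gives t ≡ 18 ≡ 2 (mod 8).

Converse. If t ≡ 0 (mod 9) and t ≡ 2 (mod 8), then by the Chinese remainder theorem t ≡ 18 (mod 72). This is exactly t ≡ 18 (mod 72).

Both directions hold.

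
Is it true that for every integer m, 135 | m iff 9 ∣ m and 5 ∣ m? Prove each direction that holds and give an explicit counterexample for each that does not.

Not equivalent: only (⇒) holds.

[⇒] If 135 ∣ m, write m = 135q. Since 135 = 15·9, m = 9·(15q), so 9 ∣ m; and since 135 = 27·5, m = 5·(27q), so 5 ∣ m.

[⇐] This fails: take m = 45. Both 9 ∣ 45 and 5 ∣ 45, yet 45 is not a multiple of 135 (since 45 = 0·135 + 45), so 135 ∤ 45.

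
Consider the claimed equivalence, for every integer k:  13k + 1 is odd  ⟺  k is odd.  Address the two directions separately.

(⇒) This fails: k = 6 gives 13k + 1 = 79, which is odd, but 6 is even, not odd.

(⇐) This also fails: k = 1 is odd, but 13k + 1 = 14 is even, not odd.

Neither direction holds.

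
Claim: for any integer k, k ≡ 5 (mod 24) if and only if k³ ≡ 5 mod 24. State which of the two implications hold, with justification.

(→) Suppose k ≡ 5 (mod 24). Write k = 24j + 5. Then (24j + 5)³ = 13824j³ + 8640j² + 1800j + 125 = 24(576j³ + 360j² + 75j + 5) + 5, so k³ ≡ 5 (mod 24).

(←) Conversely, suppose k³ ≡ 5 (mod 24). The only residue r in {0, …, 23} with r³ ≡ 5 (mod 24) is r = 5, so k ≡ 5 (mod 24).

Both directions hold; the statement is true.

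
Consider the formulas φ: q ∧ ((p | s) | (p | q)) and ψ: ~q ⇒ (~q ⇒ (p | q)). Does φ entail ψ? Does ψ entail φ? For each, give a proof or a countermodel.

Only the forward direction holds.

(→) Assume the antecedent. If p is true, ~q ⇒ (~q ⇒ (p | q)) reduces to true regardless of the other variables. If p is false, the antecedent forces (p = F, s = F, q = T) or (p = F, s = T, q = T), and ~q ⇒ (~q ⇒ (p | q)) holds there. Either way ~q ⇒ (~q ⇒ (p | q)) holds.

(←) This fails. Under p = T, s = F, q = F, the left side is false but the right side is true.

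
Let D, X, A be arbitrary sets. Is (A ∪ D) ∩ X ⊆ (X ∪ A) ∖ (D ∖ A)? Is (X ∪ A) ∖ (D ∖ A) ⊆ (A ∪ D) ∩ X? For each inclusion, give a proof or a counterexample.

Neither inclusion holds.

(⊆) This inclusion fails. Take D = {1}, X = {1}, A = ∅; then 1 ∈ (A ∪ D) ∩ X but 1 ∉ (X ∪ A) ∖ (D ∖ A).

(⊇) This inclusion fails. Take D = ∅, X = {1}, A = ∅; then 1 ∈ (X ∪ A) ∖ (D ∖ A) but 1 ∉ (A ∪ D) ∩ X.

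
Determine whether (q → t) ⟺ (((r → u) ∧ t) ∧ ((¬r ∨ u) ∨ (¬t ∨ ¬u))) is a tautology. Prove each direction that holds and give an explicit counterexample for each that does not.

Not equivalent: only (⇐) holds.

(⟹) This fails. Under t = F, u = F, r = F, q = F, the left side is true but the right side is false.

(⟸) Assume the antecedent. If t is true, q → t reduces to true regardless of the other variables. If t is false, the antecedent cannot hold. Either way q → t holds.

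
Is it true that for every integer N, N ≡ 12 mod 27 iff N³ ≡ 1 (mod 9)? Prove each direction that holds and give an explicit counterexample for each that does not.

(→) This fails: take N = 12. Then 12 ≡ 12 (mod 27), but 12³ = 1728 ≡ 0 (mod 9), not 1.

(←) This fails: take N = 1. Then 1³ = 1 ≡ 1 (mod 9), yet 1 ≡ 1 (mod 27), not 12.

Neither direction holds.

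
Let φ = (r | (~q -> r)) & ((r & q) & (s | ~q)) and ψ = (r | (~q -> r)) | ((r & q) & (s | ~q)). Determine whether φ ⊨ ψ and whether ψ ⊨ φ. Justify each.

Only the forward implication holds.

(→) Assume the antecedent. If r is true, the consequent reduces to true regardless of the other variables. If r is false, the antecedent cannot hold. Either way the consequent holds.

(←) This fails. Under r = T, s = F, q = F, the left side is false but the right side is true.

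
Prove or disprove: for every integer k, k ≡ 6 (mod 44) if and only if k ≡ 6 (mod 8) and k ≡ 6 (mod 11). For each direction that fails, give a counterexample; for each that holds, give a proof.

(⇐) If k ≡ 6 (mod 8) and k ≡ 6 (mod 11), then by the Chinese remainder theorem k ≡ 6 (mod 88). Since 6 ≡ 6 (mod 44) and 44 ∣ 88, we get k ≡ 6 (mod 44).

(⇒) This fails: k = 50 gives 50 ≡ 6 (mod 44) but 50 ≡ 2 (mod 8), so the conjunction on the right does not hold.

The forward direction fails; the converse holds.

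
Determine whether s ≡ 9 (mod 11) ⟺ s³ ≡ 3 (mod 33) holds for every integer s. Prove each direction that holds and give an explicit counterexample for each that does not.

(→) This fails: take s = 20. Then 20 ≡ 9 (mod 11), but 20³ = 8000 ≡ 14 (mod 33), not 3.

(←) Conversely, the residues r modulo 33 with r³ ≡ 3 (mod 33) are exactly {9}, and each is ≡ 9 (mod 11).

The forward direction fails; the converse holds.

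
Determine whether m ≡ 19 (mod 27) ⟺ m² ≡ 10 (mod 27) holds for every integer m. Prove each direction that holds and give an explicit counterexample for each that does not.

(⇒) holds; (⇐) fails.

(⇒) Suppose m ≡ 19 (mod 27). Write m = 27j + 19. Then (27j + 19)² = 729j² + 1026j + 361 = 27(27j² + 38j + 13) + 10, so m² ≡ 10 (mod 27).

(⇐) This fails: take m = 8. Then 8² = 64 ≡ 10 (mod 27), yet 8 ≡ 8 (mod 27), not 19.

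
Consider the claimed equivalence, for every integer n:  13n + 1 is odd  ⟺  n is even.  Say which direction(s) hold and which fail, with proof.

(←) Suppose n is even; write n = 2j. Then 13n + 1 = 13·(2j) + 1 = 2·13j + 1, which is odd.

(→) Suppose 13n + 1 is odd. Since 13 is odd, 13n and n have the same parity, so 13n + 1 ≡ n + 1 (mod 2). As 1 is odd, 13n + 1 is odd exactly when n is even. Thus n is even.

Both directions hold.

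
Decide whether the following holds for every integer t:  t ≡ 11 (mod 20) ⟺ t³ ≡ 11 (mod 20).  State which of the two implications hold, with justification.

(⟹) Suppose t ≡ 11 (mod 20). Write t = 20j + 11. Then (20j + 11)³ = 8000j³ + 13200j² + 7260j + 1331 = 20(400j³ + 660j² + 363j + 66) + 11, so t³ ≡ 11 (mod 20).

(⟸) Conversely, suppose t³ ≡ 11 (mod 20). The only residue r in {0, …, 19} with r³ ≡ 11 (mod 20) is r = 11, so t ≡ 11 (mod 20).

Both implications hold.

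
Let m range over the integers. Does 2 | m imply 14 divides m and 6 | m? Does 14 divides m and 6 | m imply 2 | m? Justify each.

(⇐) Suppose 14 ∣ m and 6 ∣ m. Any common multiple of 14 and 6 is a multiple of their lcm; here lcm(14, 6) = 14·6/gcd(14, 6) = 84/2 = 42, so 42 ∣ m. Since 2 ∣ 42, it follows that 2 ∣ m.

(⇒) This fails: take m = 2. Certainly 2 ∣ 2, but 14 ∤ 2.

The forward direction fails; the converse holds.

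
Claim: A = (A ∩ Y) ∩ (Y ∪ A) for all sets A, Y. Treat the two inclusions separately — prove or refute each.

(⊆) fails; (⊇) holds.

Forward inclusion. This inclusion fails. Take A = {1}, Y = ∅; then 1 ∈ A but 1 ∉ (A ∩ Y) ∩ (Y ∪ A).

Reverse inclusion. Let x ∈ (A ∩ Y) ∩ (Y ∪ A). Then x ∈ A ∩ Y, from which x ∈ A.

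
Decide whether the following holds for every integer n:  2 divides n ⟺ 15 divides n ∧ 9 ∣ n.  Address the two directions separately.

(⟹) This fails: take n = 2. Certainly 2 ∣ 2, but 15 ∤ 2.

(⟸) This fails: take n = 45. Both 15 ∣ 45 and 9 ∣ 45, yet 45 is not a multiple of 2 (since 45 = 22·2 + 1), so 2 ∤ 45.

Both directions fail.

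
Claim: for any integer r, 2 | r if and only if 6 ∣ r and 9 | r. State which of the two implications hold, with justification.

(⟹) This fails: take r = 2. Certainly 2 ∣ 2, but 6 ∤ 2.

(⟸) Suppose 6 ∣ r and 9 ∣ r. Any common multiple of 6 and 9 is a multiple of their lcm; here lcm(6, 9) = 6·9/gcd(6, 9) = 54/3 = 18, so 18 ∣ r. Since 2 ∣ 18, it follows that 2 ∣ r.

The forward direction fails; the converse holds.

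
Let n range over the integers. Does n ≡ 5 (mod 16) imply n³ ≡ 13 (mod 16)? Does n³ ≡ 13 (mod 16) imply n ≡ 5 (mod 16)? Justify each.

(⟸) Suppose n³ ≡ 13 (mod 16). The only residue r in {0, …, 15} with r³ ≡ 13 (mod 16) is r = 5, so n ≡ 5 (mod 16).

(⟹) Suppose n ≡ 5 (mod 16). Write n = 16j + 5. Then (16j + 5)³ = 4096j³ + 3840j² + 1200j + 125 = 16(256j³ + 240j² + 75j + 7) + 13, so n³ ≡ 13 (mod 16).

The biconditional holds.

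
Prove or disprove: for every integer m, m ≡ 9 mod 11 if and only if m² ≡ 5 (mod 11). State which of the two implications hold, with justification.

Neither implication holds.

(⟹) This fails: take m = 9. Then 9 ≡ 9 (mod 11), but 9² = 81 ≡ 4 (mod 11), not 5.

(⟸) This fails: take m = 4. Then 4² = 16 ≡ 5 (mod 11), yet 4 ≡ 4 (mod 11), not 9.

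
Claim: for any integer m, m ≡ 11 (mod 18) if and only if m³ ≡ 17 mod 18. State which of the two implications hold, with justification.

The forward direction holds; the converse fails.

(⟹) Suppose m ≡ 11 (mod 18). Write m = 18j + 11. Then (18j + 11)³ = 5832j³ + 10692j² + 6534j + 1331 = 18(324j³ + 594j² + 363j + 73) + 17, so m³ ≡ 17 (mod 18).

(⟸) This fails: take m = 5. Then 5³ = 125 ≡ 17 (mod 18), yet 5 ≡ 5 (mod 18), not 11.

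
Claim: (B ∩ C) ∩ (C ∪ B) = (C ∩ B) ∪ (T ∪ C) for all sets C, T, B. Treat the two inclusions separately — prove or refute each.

(⊇) This inclusion fails. Take C = {1}, T = ∅, B = ∅; then 1 ∈ (C ∩ B) ∪ (T ∪ C) but 1 ∉ (B ∩ C) ∩ (C ∪ B).

(⊆) Let x ∈ (B ∩ C) ∩ (C ∪ B). Then either x ∈ C ∩ B and x ∉ T; or x ∈ C ∩ T ∩ B. In each case x ∈ (C ∩ B) ∪ (T ∪ C), so (B ∩ C) ∩ (C ∪ B) ⊆ (C ∩ B) ∪ (T ∪ C).

(⊆) holds; (⊇) fails.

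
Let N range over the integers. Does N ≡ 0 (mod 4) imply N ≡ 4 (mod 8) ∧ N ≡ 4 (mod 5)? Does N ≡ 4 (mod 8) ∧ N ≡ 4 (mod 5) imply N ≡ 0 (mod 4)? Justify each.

Only the converse holds.

(⇒) This fails: N = 0 gives 0 ≡ 0 (mod 4) but 0 ≡ 0 (mod 8), so the conjunction on the right does not hold.

(⇐) Conversely, if N ≡ 4 (mod 8) and N ≡ 4 (mod 5), then by the Chinese remainder theorem N ≡ 4 (mod 40). Since 4 ≡ 0 (mod 4) and 4 ∣ 40, we get N ≡ 0 (mod 4).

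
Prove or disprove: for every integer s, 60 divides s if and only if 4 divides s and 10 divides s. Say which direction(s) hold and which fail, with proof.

Forward direction. If 60 ∣ s, write s = 60q. Since 60 = 15·4, s = 4·(15q), so 4 ∣ s; and since 60 = 6·10, s = 10·(6q), so 10 ∣ s.

Converse. This fails: take s = 20. Both 4 ∣ 20 and 10 ∣ 20, yet 20 is not a multiple of 60 (since 20 = 0·60 + 20), so 60 ∤ 20.

Only the forward direction holds.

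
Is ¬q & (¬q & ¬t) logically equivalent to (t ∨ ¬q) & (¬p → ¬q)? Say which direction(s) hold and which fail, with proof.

(←) This fails. Under q = F, t = T, p = F, the left side is false but the right side is true.

(→) Assume the antecedent. If q is true, the antecedent cannot hold. If q is false, (t ∨ ¬q) & (¬p → ¬q) reduces to true regardless of the other variables. Either way (t ∨ ¬q) & (¬p → ¬q) holds.

(⇒) holds; (⇐) fails.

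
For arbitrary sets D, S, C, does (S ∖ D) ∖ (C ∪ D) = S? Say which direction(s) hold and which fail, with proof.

The sets are not equal: only the forward inclusion holds.

Reverse inclusion. This inclusion fails. Take D = {1}, S = {1}, C = ∅; then 1 ∈ S but 1 ∉ (S ∖ D) ∖ (C ∪ D).

Forward inclusion. Let x ∈ (S ∖ D) ∖ (C ∪ D). Then x ∈ S and x ∉ D, C, from which x ∈ S.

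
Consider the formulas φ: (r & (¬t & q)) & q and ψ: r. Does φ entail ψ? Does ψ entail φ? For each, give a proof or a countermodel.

Forward direction. Assume the antecedent. If r is true, r reduces to true regardless of the other variables. If r is false, the antecedent cannot hold. Either way r holds.

Converse. This fails. Under r = T, t = F, q = F, the left side is false but the right side is true.

(⇒) holds; (⇐) fails.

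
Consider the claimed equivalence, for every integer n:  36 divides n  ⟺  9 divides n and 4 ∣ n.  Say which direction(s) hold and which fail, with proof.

Both implications hold.

(⇒) If 36 ∣ n, write n = 36q. Since 36 = 4·9, n = 9·(4q), so 9 ∣ n; and since 36 = 9·4, n = 4·(9q), so 4 ∣ n.

(⇐) Suppose 9 ∣ n and 4 ∣ n. Any common multiple of 9 and 4 is a multiple of their lcm; here gcd(9, 4) = 1, so lcm(9, 4) = 9·4 = 36, so 36 ∣ n.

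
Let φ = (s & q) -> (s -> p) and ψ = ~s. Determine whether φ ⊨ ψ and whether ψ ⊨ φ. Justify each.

(⟹) This fails. Under p = F, s = T, q = F, the left side is true but the right side is false.

(⟸) Assume the antecedent. If p is true, (s & q) -> (s -> p) reduces to true regardless of the other variables. If p is false, the antecedent forces (p = F, s = F, q = F) or (p = F, s = F, q = T), and (s & q) -> (s -> p) holds there. Either way (s & q) -> (s -> p) holds.

Only the reverse direction holds.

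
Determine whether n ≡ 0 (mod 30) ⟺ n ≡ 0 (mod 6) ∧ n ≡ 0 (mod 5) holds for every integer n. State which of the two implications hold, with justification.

(⇒) Suppose n ≡ 0 (mod 30); write n = 30j + 0. Since 6 ∣ 30, reducing mod 6 gives n ≡ 0 (mod 6); since 5 ∣ 30, reducing mod 5 gives n ≡ 0 (mod 5).

(⇐) Conversely, if n ≡ 0 (mod 6) and n ≡ 0 (mod 5), then by the Chinese remainder theorem n ≡ 0 (mod 30). This is exactly n ≡ 0 (mod 30).

Equivalent; both directions hold.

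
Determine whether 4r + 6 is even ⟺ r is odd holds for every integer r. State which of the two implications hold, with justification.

(⟹) This fails: take r = 2. Then 4r + 6 = 14, which is even, yet r = 2 is even, not odd.

(⟸) Suppose r is odd. Since 4 is even, 4r is even for every r, so 4r + 6 has the same parity as 6, which is even. Hence 4r + 6 is even.

Only the reverse direction holds.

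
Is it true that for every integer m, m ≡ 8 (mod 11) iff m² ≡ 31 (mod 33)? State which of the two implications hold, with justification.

(⇒) fails and (⇐) fails.

[⇒] This fails: take m = 30. Then 30 ≡ 8 (mod 11), but 30² = 900 ≡ 9 (mod 33), not 31.

[⇐] This fails: take m = 14. Then 14² = 196 ≡ 31 (mod 33), yet 14 ≡ 3 (mod 11), not 8.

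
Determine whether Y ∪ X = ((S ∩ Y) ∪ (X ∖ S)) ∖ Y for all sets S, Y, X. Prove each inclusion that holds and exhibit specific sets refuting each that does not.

(⟹) This inclusion fails. Take S = ∅, Y = {1}, X = ∅; then 1 ∈ Y ∪ X but 1 ∉ ((S ∩ Y) ∪ (X ∖ S)) ∖ Y.

(⟸) Let x ∈ ((S ∩ Y) ∪ (X ∖ S)) ∖ Y. Then x ∈ X and x ∉ S, Y, from which x ∈ Y ∪ X.

(⊆) fails; (⊇) holds.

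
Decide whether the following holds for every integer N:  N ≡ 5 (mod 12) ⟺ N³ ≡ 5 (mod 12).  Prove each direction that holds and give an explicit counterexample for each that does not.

Equivalent; both directions hold.

[⇐] Suppose N³ ≡ 5 (mod 12). The only residue r in {0, …, 11} with r³ ≡ 5 (mod 12) is r = 5, so N ≡ 5 (mod 12).

[⇒] Suppose N ≡ 5 (mod 12). Write N = 12j + 5. Then (12j + 5)³ = 1728j³ + 2160j² + 900j + 125 = 12(144j³ + 180j² + 75j + 10) + 5, so N³ ≡ 5 (mod 12).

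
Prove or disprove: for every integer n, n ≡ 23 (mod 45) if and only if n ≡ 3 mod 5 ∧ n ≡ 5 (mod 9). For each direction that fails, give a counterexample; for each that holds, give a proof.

The biconditional holds.

(⟸) If n ≡ 3 (mod 5) and n ≡ 5 (mod 9), then by the Chinese remainder theorem n ≡ 23 (mod 45). This is exactly n ≡ 23 (mod 45).

(⟹) Suppose n ≡ 23 (mod 45); write n = 45j + 23. Since 5 ∣ 45, reducing mod 5 gives n ≡ 23 ≡ 3 (mod 5); since 9 ∣ 45, reducing mod 9 gives n ≡ 23 ≡ 5 (mod 9).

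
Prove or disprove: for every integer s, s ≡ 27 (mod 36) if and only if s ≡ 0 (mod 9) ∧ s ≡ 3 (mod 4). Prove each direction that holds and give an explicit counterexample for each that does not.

Equivalent; both directions hold.

(⟹) Suppose s ≡ 27 (mod 36); write s = 36j + 27. Since 9 ∣ 36, reducing mod 9 gives s ≡ 27 ≡ 0 (mod 9); since 4 ∣ 36, reducing mod 4 gives s ≡ 27 ≡ 3 (mod 4).

(⟸) Conversely, if s ≡ 0 (mod 9) and s ≡ 3 (mod 4), then by the Chinese remainder theorem s ≡ 27 (mod 36). This is exactly s ≡ 27 (mod 36).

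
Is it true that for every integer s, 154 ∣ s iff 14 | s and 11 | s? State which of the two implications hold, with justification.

Converse. Suppose 14 ∣ s and 11 ∣ s. Any common multiple of 14 and 11 is a multiple of their lcm; here gcd(14, 11) = 1, so lcm(14, 11) = 14·11 = 154, so 154 ∣ s.

Forward direction. If 154 ∣ s, write s = 154q. Since 154 = 11·14, s = 14·(11q), so 14 ∣ s; and since 154 = 14·11, s = 11·(14q), so 11 ∣ s.

Equivalent; both directions hold.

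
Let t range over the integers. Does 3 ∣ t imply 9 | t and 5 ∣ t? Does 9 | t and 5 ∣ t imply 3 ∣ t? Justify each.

Forward direction. This fails: take t = 3. Certainly 3 ∣ 3, but 9 ∤ 3.

Converse. Suppose 9 ∣ t and 5 ∣ t. Any common multiple of 9 and 5 is a multiple of their lcm; here gcd(9, 5) = 1, so lcm(9, 5) = 9·5 = 45, so 45 ∣ t. Since 3 ∣ 45, it follows that 3 ∣ t.

Only the reverse direction holds.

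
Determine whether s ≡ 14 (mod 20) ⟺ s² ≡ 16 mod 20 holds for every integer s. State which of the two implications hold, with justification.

Only the forward implication holds.

Converse. This fails: take s = 4. Then 4² = 16 ≡ 16 (mod 20), yet 4 ≡ 4 (mod 20), not 14.

Forward direction. Suppose s ≡ 14 (mod 20). Write s = 20j + 14. Then (20j + 14)² = 400j² + 560j + 196 = 20(20j² + 28j + 9) + 16, so s² ≡ 16 (mod 20).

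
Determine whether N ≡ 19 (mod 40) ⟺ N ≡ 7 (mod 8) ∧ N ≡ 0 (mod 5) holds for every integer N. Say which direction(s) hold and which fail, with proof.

(⟹) This fails: N = 19 gives 19 ≡ 19 (mod 40) but 19 ≡ 3 (mod 8), so the conjunction on the right does not hold.

(⟸) This fails: N = 15 satisfies both congruences on the right (15 ≡ 7 mod 8 and 15 ≡ 0 mod 5) yet 15 ≡ 15 (mod 40), not 19.

Neither direction holds.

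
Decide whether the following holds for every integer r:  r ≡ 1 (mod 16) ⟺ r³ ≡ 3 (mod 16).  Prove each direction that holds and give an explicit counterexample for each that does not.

(⇒) fails and (⇐) fails.

(⇒) This fails: take r = 1. Then 1 ≡ 1 (mod 16), but 1³ = 1 ≡ 1 (mod 16), not 3.

(⇐) This fails: take r = 11. Then 11³ = 1331 ≡ 3 (mod 16), yet 11 ≡ 11 (mod 16), not 1.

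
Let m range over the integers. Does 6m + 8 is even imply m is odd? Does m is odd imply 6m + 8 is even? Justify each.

(⟹) This fails: take m = 4. Then 6m + 8 = 32, which is even, yet m = 4 is even, not odd.

(⟸) Suppose m is odd. Since 6 is even, 6m is even for every m, so 6m + 8 has the same parity as 8, which is even. Hence 6m + 8 is even.

Only the converse holds.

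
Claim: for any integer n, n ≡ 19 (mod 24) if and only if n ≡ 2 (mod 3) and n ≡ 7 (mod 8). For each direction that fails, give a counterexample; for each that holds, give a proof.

(⇒) fails and (⇐) fails.

(→) This fails: n = 19 gives 19 ≡ 19 (mod 24) but 19 ≡ 1 (mod 3), so the conjunction on the right does not hold.

(←) This fails: n = 23 satisfies both congruences on the right (23 ≡ 2 mod 3 and 23 ≡ 7 mod 8) yet 23 ≡ 23 (mod 24), not 19.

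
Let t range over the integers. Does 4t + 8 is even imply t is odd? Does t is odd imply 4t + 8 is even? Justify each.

Only the converse holds.

[⇐] Suppose t is odd. Since 4 is even, 4t is even for every t, so 4t + 8 has the same parity as 8, which is even. Hence 4t + 8 is even.

[⇒] This fails: take t = 4. Then 4t + 8 = 24, which is even, yet t = 4 is even, not odd.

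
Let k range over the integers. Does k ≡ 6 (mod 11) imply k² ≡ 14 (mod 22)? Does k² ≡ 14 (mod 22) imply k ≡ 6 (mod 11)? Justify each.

(⟹) This fails: take k = 17. Then 17 ≡ 6 (mod 11), but 17² = 289 ≡ 3 (mod 22), not 14.

(⟸) This fails: take k = 16. Then 16² = 256 ≡ 14 (mod 22), yet 16 ≡ 5 (mod 11), not 6.

(⇒) fails and (⇐) fails.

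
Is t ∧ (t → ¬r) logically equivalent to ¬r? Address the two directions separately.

(←) This fails. Under t = F, r = F, the left side is false but the right side is true.

(→) Assume the antecedent. If t is true, the antecedent forces (t = T, r = F), and ¬r holds there. If t is false, the antecedent cannot hold. Either way ¬r holds.

Only the forward direction holds.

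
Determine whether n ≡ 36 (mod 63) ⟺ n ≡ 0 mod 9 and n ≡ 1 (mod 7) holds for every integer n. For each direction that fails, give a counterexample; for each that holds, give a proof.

Both directions hold.

[⇒] Suppose n ≡ 36 (mod 63); write n = 63j + 36. Since 9 ∣ 63, reducing mod 9 gives n ≡ 36 ≡ 0 (mod 9); since 7 ∣ 63, reducing mod 7 gives n ≡ 36 ≡ 1 (mod 7).

[⇐] Conversely, if n ≡ 0 (mod 9) and n ≡ 1 (mod 7), then by the Chinese remainder theorem n ≡ 36 (mod 63). This is exactly n ≡ 36 (mod 63).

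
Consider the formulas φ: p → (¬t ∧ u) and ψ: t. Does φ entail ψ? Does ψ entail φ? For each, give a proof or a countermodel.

(⇒) fails and (⇐) fails.

Forward direction. This fails. Under p = F, t = F, u = F, the left side is true but the right side is false.

Converse. This fails. Under p = T, t = T, u = F, the left side is false but the right side is true.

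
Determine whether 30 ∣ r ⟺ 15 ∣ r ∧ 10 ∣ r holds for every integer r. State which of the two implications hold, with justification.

Both implications hold.

(→) If 30 ∣ r, write r = 30q. Since 30 = 2·15, r = 15·(2q), so 15 ∣ r; and since 30 = 3·10, r = 10·(3q), so 10 ∣ r.

(←) Suppose 15 ∣ r and 10 ∣ r. Any common multiple of 15 and 10 is a multiple of their lcm; here lcm(15, 10) = 15·10/gcd(15, 10) = 150/5 = 30, so 30 ∣ r.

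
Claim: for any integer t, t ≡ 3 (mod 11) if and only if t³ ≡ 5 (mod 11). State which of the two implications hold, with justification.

Forward direction. Suppose t ≡ 3 (mod 11). Write t = 11j + 3. Then (11j + 3)³ = 1331j³ + 1089j² + 297j + 27 = 11(121j³ + 99j² + 27j + 2) + 5, so t³ ≡ 5 (mod 11).

Converse. For the converse, argue contrapositively. If t ≢ 3 (mod 11), then t is congruent to one of 0, 1, 2, 4, 5, 6, 7, 8, 9, 10 modulo 11, and these give t³ ≡ 0, 1, 8, 9, 4, 7, 2, 6, 3, 10 respectively — never 5.

Equivalent; both directions hold.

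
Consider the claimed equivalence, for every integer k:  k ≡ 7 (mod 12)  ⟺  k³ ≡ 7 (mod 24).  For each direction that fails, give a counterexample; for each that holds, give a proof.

(⇒) fails; (⇐) holds.

(⇒) This fails: take k = 19. Then 19 ≡ 7 (mod 12), but 19³ = 6859 ≡ 19 (mod 24), not 7.

(⇐) Conversely, the residues r modulo 24 with r³ ≡ 7 (mod 24) are exactly {7}, and each is ≡ 7 (mod 12).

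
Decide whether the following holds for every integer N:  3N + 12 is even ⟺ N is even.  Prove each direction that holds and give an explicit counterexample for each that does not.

Both directions hold; the statement is true.

(←) Suppose N is even; write N = 2j. Then 3N + 12 = 3·(2j) + 12 = 2·3j + 12, which is even.

(→) Suppose 3N + 12 is even. Since 3 is odd, 3N and N have the same parity, so 3N + 12 ≡ N + 12 (mod 2). As 12 is even, 3N + 12 is even exactly when N is even. Thus N is even.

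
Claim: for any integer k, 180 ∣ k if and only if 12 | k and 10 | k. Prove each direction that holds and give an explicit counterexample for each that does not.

(⇒) If 180 ∣ k, write k = 180q. Since 180 = 15·12, k = 12·(15q), so 12 ∣ k; and since 180 = 18·10, k = 10·(18q), so 10 ∣ k.

(⇐) This fails: take k = 60. Both 12 ∣ 60 and 10 ∣ 60, yet 60 is not a multiple of 180 (since 60 = 0·180 + 60), so 180 ∤ 60.

Only the forward direction holds.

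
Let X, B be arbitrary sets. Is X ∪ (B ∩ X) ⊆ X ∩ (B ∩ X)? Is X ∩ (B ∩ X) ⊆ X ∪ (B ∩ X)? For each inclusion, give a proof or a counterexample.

(⊆) fails; (⊇) holds.

(⊇) Let x ∈ X ∩ (B ∩ X). Then x ∈ X ∩ B, from which x ∈ X ∪ (B ∩ X).

(⊆) This inclusion fails. Take X = {1}, B = ∅; then 1 ∈ X ∪ (B ∩ X) but 1 ∉ X ∩ (B ∩ X).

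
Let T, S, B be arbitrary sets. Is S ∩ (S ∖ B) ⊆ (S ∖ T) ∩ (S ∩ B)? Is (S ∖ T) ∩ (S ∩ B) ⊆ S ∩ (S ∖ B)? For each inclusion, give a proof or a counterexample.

(⊆) fails and (⊇) fails.

(⟹) This inclusion fails. Take T = ∅, S = {1}, B = ∅; then 1 ∈ S ∩ (S ∖ B) but 1 ∉ (S ∖ T) ∩ (S ∩ B).

(⟸) This inclusion fails. Take T = ∅, S = {1}, B = {1}; then 1 ∈ (S ∖ T) ∩ (S ∩ B) but 1 ∉ S ∩ (S ∖ B).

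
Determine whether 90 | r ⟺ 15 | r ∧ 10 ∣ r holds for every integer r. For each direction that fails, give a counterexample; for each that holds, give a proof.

(⟹) If 90 ∣ r, write r = 90q. Since 90 = 6·15, r = 15·(6q), so 15 ∣ r; and since 90 = 9·10, r = 10·(9q), so 10 ∣ r.

(⟸) This fails: take r = 30. Both 15 ∣ 30 and 10 ∣ 30, yet 30 is not a multiple of 90 (since 30 = 0·90 + 30), so 90 ∤ 30.

(⇒) holds; (⇐) fails.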